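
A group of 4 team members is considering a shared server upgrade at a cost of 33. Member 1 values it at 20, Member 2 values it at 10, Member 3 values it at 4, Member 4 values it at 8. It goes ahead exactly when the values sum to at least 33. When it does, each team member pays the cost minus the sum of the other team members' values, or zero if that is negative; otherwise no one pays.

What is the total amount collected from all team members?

Total value 42 ≥ cost 33, so it is built.
Member 1: others sum to 22; max(0, 33 - 22) = 11.
Member 2: others sum to 32; max(0, 33 - 32) = 1.
Member 3: others sum to 38; max(0, 33 - 38) = 0.
Member 4: others sum to 34; max(0, 33 - 34) = 0.
Total collected = 11 + 1 + 0 + 0 = 12.

12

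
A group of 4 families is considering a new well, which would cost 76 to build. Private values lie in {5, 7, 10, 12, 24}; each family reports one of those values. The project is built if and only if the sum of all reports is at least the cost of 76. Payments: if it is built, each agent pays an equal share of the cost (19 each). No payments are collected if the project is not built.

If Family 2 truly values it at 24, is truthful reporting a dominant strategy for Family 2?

Check each profile of the others' reports and compare truth against every alternative report.
Others report (5, 24, 24): truth gives 5, best alternative gives 0.
Others report (7, 24, 24): truth gives 5, best alternative gives 0.
Others report (10, 24, 24): truth gives 5, best alternative gives 0.
Others report (12, 24, 24): truth gives 5, best alternative gives 0.
Others report (24, 5, 24): truth gives 5, best alternative gives 0.
Others report (24, 7, 24): truth gives 5, best alternative gives 0.
(Remaining 119 profiles checked similarly; truth is weakly best in each.)
In every case the truthful report is at least as good as any alternative, so it is a dominant strategy.

Yes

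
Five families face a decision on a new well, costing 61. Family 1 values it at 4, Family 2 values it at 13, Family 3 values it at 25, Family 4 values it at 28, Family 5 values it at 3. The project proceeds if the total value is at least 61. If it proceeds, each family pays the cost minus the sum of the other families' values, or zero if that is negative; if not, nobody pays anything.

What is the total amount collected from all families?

Total value 73 ≥ cost 61, so it is built.
Family 1: others sum to 69; max(0, 61 - 69) = 0.
Family 2: others sum to 60; max(0, 61 - 60) = 1.
Family 3: others sum to 48; max(0, 61 - 48) = 13.
Family 4: others sum to 45; max(0, 61 - 45) = 16.
Family 5: others sum to 70; max(0, 61 - 70) = 0.
Total collected = 0 + 1 + 13 + 16 + 0 = 30.

30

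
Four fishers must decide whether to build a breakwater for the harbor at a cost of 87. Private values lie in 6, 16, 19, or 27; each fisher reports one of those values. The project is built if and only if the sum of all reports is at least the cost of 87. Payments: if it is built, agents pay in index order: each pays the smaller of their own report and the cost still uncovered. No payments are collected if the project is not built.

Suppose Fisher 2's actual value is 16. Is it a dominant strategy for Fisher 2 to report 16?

No

Consider the case where Fisher 1 reports 27, Fisher 3 reports 27 and Fisher 4 reports 27.
Truthful report 16: project built, pays 16, utility 16 - 16 = 0.
Report 6 instead: project built, pays 6, utility 16 - 6 = 10.
Since 10 > 0, reporting 6 is strictly better here, so truthful reporting is not dominant.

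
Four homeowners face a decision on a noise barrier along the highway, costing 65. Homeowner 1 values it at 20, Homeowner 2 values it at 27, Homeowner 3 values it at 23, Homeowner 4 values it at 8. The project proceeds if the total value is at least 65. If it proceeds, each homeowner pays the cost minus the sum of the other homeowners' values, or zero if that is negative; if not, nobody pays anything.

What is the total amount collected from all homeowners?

Total value 78 ≥ cost 65, so it is built.
Homeowner 1: others sum to 58; max(0, 65 - 58) = 7.
Homeowner 2: others sum to 51; max(0, 65 - 51) = 14.
Homeowner 3: others sum to 55; max(0, 65 - 55) = 10.
Homeowner 4: others sum to 70; max(0, 65 - 70) = 0.
Total collected = 7 + 14 + 10 + 0 = 31.

31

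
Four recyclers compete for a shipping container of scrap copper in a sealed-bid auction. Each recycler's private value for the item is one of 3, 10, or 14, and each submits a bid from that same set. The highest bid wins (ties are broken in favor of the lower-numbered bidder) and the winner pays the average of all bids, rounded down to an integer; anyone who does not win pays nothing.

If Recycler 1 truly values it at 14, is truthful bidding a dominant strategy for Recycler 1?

No

Consider the case where Recycler 2 bids 3, Recycler 3 bids 3 and Recycler 4 bids 3.
Truthful bid 14: wins, pays 5, utility 14 - 5 = 9.
Bid 3 instead: wins, pays 3, utility 14 - 3 = 11.
Since 11 > 9, bidding 3 is strictly better here, so truthful bidding is not dominant.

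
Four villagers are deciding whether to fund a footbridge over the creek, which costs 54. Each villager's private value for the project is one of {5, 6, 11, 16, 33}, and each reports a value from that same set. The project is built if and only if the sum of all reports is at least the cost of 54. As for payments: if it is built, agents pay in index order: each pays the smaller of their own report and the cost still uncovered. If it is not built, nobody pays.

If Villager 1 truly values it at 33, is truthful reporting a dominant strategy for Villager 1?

Consider the case where Villager 2 reports 5, Villager 3 reports 5 and Villager 4 reports 33.
Truthful report 33: project built, pays 33, utility 33 - 33 = 0.
Report 11 instead: project built, pays 11, utility 33 - 11 = 22.
Since 22 > 0, reporting 11 is strictly better here, so truthful reporting is not dominant.

No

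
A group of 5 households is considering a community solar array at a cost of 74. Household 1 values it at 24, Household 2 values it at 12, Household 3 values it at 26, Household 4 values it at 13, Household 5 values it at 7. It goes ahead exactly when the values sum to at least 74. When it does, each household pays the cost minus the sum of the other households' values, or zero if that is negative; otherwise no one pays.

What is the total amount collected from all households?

43

Total value 82 ≥ cost 74, so it is built.
Household 1: others sum to 58; max(0, 74 - 58) = 16.
Household 2: others sum to 70; max(0, 74 - 70) = 4.
Household 3: others sum to 56; max(0, 74 - 56) = 18.
Household 4: others sum to 69; max(0, 74 - 69) = 5.
Household 5: others sum to 75; max(0, 74 - 75) = 0.
Total collected = 16 + 4 + 18 + 5 + 0 = 43.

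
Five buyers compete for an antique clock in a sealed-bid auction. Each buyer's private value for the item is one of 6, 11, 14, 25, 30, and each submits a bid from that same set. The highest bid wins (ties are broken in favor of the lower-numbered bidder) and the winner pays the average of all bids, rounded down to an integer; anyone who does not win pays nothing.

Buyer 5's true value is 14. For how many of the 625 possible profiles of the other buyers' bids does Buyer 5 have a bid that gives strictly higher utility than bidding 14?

Others bid (6, 6, 6, 14): truth gives 0; bid 25 gives 3 > 0. Violating.
Others bid (6, 6, 11, 14): truth gives 0; bid 25 gives 2 > 0. Violating.
Others bid (6, 6, 14, 6): truth gives 0; bid 25 gives 3 > 0. Violating.
Others bid (6, 6, 14, 11): truth gives 0; bid 25 gives 2 > 0. Violating.
Others bid (6, 6, 6, 6): truth gives 7; no alternative beats it.
Others bid (6, 6, 6, 11): truth gives 6; no alternative beats it.
(Checking all 625 profiles: 34 have a profitable deviation, 591 do not.)

34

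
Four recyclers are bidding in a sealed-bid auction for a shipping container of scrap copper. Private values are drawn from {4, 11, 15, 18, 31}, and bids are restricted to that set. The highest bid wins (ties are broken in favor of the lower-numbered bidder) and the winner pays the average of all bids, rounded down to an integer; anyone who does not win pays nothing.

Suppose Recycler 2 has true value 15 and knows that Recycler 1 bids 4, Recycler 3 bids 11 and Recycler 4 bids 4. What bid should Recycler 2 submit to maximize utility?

Bid 4: loses, pays 0, utility 0.
Bid 11: wins, pays 7, utility 15 - 7 = 8.
Bid 15: wins, pays 8, utility 15 - 8 = 7.
Bid 18: wins, pays 9, utility 15 - 9 = 6.
Bid 31: wins, pays 12, utility 15 - 12 = 3.
The best choice is 11 with utility 8.

11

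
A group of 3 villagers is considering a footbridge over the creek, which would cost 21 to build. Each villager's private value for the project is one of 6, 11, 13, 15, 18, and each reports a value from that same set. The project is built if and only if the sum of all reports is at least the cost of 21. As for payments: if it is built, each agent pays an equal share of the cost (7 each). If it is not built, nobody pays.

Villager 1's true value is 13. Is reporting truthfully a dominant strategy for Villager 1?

Check each profile of the others' reports and compare truth against every alternative report.
Others report (6, 6): truth gives 6, best alternative gives 6.
Others report (6, 11): truth gives 6, best alternative gives 6.
Others report (6, 13): truth gives 6, best alternative gives 6.
Others report (6, 15): truth gives 6, best alternative gives 6.
Others report (6, 18): truth gives 6, best alternative gives 6.
Others report (11, 6): truth gives 6, best alternative gives 6.
(Remaining 19 profiles checked similarly; truth is weakly best in each.)
In every case the truthful report is at least as good as any alternative, so it is a dominant strategy.

Yes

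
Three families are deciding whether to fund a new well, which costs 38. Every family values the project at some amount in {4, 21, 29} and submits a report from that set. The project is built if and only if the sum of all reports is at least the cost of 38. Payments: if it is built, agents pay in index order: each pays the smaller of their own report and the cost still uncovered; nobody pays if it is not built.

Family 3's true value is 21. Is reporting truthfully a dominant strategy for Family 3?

Check each profile of the others' reports and compare truth against every alternative report.
Others report (21, 21): truth gives 21, best alternative gives 21.
Others report (21, 29): truth gives 21, best alternative gives 21.
Others report (29, 21): truth gives 21, best alternative gives 21.
Others report (29, 29): truth gives 21, best alternative gives 21.
Others report (4, 29): truth gives 16, best alternative gives 16.
Others report (29, 4): truth gives 16, best alternative gives 16.
(Remaining 3 profiles checked similarly; truth is weakly best in each.)
In every case the truthful report is at least as good as any alternative, so it is a dominant strategy.

Yes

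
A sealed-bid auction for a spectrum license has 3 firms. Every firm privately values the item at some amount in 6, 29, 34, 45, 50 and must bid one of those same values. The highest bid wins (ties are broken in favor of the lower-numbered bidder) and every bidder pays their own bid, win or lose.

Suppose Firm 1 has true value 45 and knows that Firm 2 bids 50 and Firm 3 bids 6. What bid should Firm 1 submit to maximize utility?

50

Bid 6: loses but pays 6, utility -6.
Bid 29: loses but pays 29, utility -29.
Bid 34: loses but pays 34, utility -34.
Bid 45: loses but pays 45, utility -45.
Bid 50: wins, pays 50, utility 45 - 50 = -5.
The best choice is 50 with utility -5.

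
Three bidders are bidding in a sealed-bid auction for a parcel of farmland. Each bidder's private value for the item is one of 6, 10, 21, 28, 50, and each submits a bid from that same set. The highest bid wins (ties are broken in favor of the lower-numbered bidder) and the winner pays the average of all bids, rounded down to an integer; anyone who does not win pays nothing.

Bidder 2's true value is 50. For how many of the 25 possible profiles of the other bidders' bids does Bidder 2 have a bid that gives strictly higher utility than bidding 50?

12

Others bid (6, 6): truth gives 30; bid 10 gives 43 > 30. Violating.
Others bid (6, 10): truth gives 28; bid 10 gives 42 > 28. Violating.
Others bid (6, 21): truth gives 25; bid 21 gives 34 > 25. Violating.
Others bid (6, 28): truth gives 22; bid 28 gives 30 > 22. Violating.
Others bid (6, 50): truth gives 15; no alternative beats it.
Others bid (10, 50): truth gives 14; no alternative beats it.
(Checking all 25 profiles: 12 have a profitable deviation, 13 do not.)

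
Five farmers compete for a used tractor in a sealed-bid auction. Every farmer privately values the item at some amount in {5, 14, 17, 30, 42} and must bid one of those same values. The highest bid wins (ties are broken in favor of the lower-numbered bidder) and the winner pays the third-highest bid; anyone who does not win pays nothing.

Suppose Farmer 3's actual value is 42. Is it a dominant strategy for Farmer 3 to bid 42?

Check each profile of the others' bids and compare truth against every alternative bid.
Others bid (5, 5, 5, 42): truth gives 37, best alternative gives 0.
Others bid (5, 5, 42, 5): truth gives 37, best alternative gives 0.
Others bid (5, 30, 5, 5): truth gives 37, best alternative gives 0.
Others bid (30, 5, 5, 5): truth gives 37, best alternative gives 0.
Others bid (5, 5, 14, 42): truth gives 28, best alternative gives 0.
Others bid (5, 5, 42, 14): truth gives 28, best alternative gives 0.
(Remaining 619 profiles checked similarly; truth is weakly best in each.)
In every case the truthful bid is at least as good as any alternative, so it is a dominant strategy.

Yes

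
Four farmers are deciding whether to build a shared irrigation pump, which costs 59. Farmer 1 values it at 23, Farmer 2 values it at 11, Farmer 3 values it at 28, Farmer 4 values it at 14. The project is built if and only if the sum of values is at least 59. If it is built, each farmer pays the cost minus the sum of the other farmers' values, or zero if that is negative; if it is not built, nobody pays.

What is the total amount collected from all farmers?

Total value 76 ≥ cost 59, so it is built.
Farmer 1: others sum to 53; max(0, 59 - 53) = 6.
Farmer 2: others sum to 65; max(0, 59 - 65) = 0.
Farmer 3: others sum to 48; max(0, 59 - 48) = 11.
Farmer 4: others sum to 62; max(0, 59 - 62) = 0.
Total collected = 6 + 0 + 11 + 0 = 17.

17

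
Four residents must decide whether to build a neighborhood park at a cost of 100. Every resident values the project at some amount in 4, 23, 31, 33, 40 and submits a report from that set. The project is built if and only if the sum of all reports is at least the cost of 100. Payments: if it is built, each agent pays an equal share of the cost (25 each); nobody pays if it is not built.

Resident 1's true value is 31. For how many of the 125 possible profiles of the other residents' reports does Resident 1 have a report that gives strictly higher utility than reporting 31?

Others report (4, 23, 33): truth gives 0; report 40 gives 6 > 0. Violating.
Others report (4, 23, 40): truth gives 0; report 33 gives 6 > 0. Violating.
Others report (4, 31, 31): truth gives 0; report 40 gives 6 > 0. Violating.
Others report (4, 31, 33): truth gives 0; report 33 gives 6 > 0. Violating.
Others report (4, 4, 4): truth gives 0; no alternative beats it.
Others report (4, 4, 23): truth gives 0; no alternative beats it.
(Checking all 125 profiles: 21 have a profitable deviation, 104 do not.)

21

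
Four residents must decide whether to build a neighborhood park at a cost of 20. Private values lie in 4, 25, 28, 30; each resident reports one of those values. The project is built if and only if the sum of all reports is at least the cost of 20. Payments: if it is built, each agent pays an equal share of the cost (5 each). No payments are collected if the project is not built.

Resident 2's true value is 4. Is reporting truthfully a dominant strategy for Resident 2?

Yes

Check each profile of the others' reports and compare truth against every alternative report.
Others report (4, 4, 4): truth gives 0, best alternative gives -1.
Others report (4, 4, 25): truth gives -1, best alternative gives -1.
Others report (4, 4, 28): truth gives -1, best alternative gives -1.
Others report (4, 4, 30): truth gives -1, best alternative gives -1.
Others report (4, 25, 4): truth gives -1, best alternative gives -1.
Others report (4, 25, 25): truth gives -1, best alternative gives -1.
(Remaining 58 profiles checked similarly; truth is weakly best in each.)
In every case the truthful report is at least as good as any alternative, so it is a dominant strategy.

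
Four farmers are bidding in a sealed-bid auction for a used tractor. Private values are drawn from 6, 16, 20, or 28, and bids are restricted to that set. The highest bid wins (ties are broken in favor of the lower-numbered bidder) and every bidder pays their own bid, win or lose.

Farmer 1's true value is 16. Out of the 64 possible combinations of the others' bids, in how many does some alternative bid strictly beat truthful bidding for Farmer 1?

57

Others bid (6, 6, 6): truth gives 0; bid 6 gives 10 > 0. Violating.
Others bid (6, 6, 20): truth gives -16; bid 20 gives -4 > -16. Violating.
Others bid (6, 6, 28): truth gives -16; bid 6 gives -6 > -16. Violating.
Others bid (6, 16, 20): truth gives -16; bid 20 gives -4 > -16. Violating.
Others bid (6, 6, 16): truth gives 0; no alternative beats it.
Others bid (6, 16, 6): truth gives 0; no alternative beats it.
(Checking all 64 profiles: 57 have a profitable deviation, 7 do not.)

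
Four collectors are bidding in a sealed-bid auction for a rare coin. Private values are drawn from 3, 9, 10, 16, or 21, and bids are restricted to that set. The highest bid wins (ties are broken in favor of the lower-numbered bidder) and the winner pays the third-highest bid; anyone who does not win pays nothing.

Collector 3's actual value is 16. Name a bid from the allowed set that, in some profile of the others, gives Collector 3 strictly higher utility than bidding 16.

21

Suppose Collector 1 bids 3, Collector 2 bids 3 and Collector 4 bids 21.
Bid 16: loses, pays 0, utility 0.
Bid 21: wins, pays 3, utility 16 - 3 = 13.
So bidding 21 beats truth here (13 > 0).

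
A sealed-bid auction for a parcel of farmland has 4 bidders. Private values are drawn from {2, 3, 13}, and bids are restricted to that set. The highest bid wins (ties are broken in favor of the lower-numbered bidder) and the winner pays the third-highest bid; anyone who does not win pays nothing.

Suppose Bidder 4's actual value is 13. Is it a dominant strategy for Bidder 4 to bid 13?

Yes

Check each profile of the others' bids and compare truth against every alternative bid.
Others bid (2, 2, 3): truth gives 11, best alternative gives 0.
Others bid (2, 3, 2): truth gives 11, best alternative gives 0.
Others bid (3, 2, 2): truth gives 11, best alternative gives 0.
Others bid (2, 3, 3): truth gives 10, best alternative gives 0.
Others bid (3, 2, 3): truth gives 10, best alternative gives 0.
Others bid (3, 3, 2): truth gives 10, best alternative gives 0.
(Remaining 21 profiles checked similarly; truth is weakly best in each.)
In every case the truthful bid is at least as good as any alternative, so it is a dominant strategy.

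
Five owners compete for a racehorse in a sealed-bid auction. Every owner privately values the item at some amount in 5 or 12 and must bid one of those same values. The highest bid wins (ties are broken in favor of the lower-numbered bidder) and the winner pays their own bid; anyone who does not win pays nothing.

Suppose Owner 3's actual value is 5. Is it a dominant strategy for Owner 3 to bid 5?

Check each profile of the others' bids and compare truth against every alternative bid.
Others bid (5, 5, 5, 5): truth gives 0, best alternative gives -7.
Others bid (5, 5, 5, 12): truth gives 0, best alternative gives -7.
Others bid (5, 5, 12, 5): truth gives 0, best alternative gives -7.
Others bid (5, 5, 12, 12): truth gives 0, best alternative gives -7.
Others bid (5, 12, 5, 5): truth gives 0, best alternative gives 0.
Others bid (5, 12, 5, 12): truth gives 0, best alternative gives 0.
(Remaining 10 profiles checked similarly; truth is weakly best in each.)
In every case the truthful bid is at least as good as any alternative, so it is a dominant strategy.

Yes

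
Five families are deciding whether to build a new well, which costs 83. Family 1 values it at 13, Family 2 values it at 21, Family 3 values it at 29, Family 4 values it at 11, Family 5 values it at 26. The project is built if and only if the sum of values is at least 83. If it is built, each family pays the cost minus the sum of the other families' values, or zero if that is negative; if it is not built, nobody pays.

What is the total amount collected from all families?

Total value 100 ≥ cost 83, so it is built.
Family 1: others sum to 87; max(0, 83 - 87) = 0.
Family 2: others sum to 79; max(0, 83 - 79) = 4.
Family 3: others sum to 71; max(0, 83 - 71) = 12.
Family 4: others sum to 89; max(0, 83 - 89) = 0.
Family 5: others sum to 74; max(0, 83 - 74) = 9.
Total collected = 0 + 4 + 12 + 0 + 9 = 25.

25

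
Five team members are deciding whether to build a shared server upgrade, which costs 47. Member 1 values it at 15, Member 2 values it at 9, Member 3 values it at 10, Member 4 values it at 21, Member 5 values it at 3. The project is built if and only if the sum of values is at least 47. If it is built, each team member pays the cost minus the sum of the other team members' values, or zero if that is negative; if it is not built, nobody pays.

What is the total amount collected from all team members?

14

Total value 58 ≥ cost 47, so it is built.
Member 1: others sum to 43; max(0, 47 - 43) = 4.
Member 2: others sum to 49; max(0, 47 - 49) = 0.
Member 3: others sum to 48; max(0, 47 - 48) = 0.
Member 4: others sum to 37; max(0, 47 - 37) = 10.
Member 5: others sum to 55; max(0, 47 - 55) = 0.
Total collected = 4 + 0 + 0 + 10 + 0 = 14.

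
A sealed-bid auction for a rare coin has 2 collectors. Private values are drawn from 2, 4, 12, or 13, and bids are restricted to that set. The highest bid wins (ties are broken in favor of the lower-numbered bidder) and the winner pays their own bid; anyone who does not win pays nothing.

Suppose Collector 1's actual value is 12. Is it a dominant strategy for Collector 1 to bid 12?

No

Consider the case where Collector 2 bids 2.
Truthful bid 12: wins, pays 12, utility 12 - 12 = 0.
Bid 2 instead: wins, pays 2, utility 12 - 2 = 10.
Since 10 > 0, bidding 2 is strictly better here, so truthful bidding is not dominant.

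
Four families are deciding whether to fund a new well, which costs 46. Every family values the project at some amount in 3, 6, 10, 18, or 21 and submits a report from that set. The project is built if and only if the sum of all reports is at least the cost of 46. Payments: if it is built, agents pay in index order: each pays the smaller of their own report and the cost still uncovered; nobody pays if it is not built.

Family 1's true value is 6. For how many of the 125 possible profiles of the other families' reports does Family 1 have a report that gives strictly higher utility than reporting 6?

Others report (3, 21, 21): truth gives 0; report 3 gives 3 > 0. Violating.
Others report (6, 18, 21): truth gives 0; report 3 gives 3 > 0. Violating.
Others report (6, 21, 18): truth gives 0; report 3 gives 3 > 0. Violating.
Others report (6, 21, 21): truth gives 0; report 3 gives 3 > 0. Violating.
Others report (3, 3, 3): truth gives 0; no alternative beats it.
Others report (3, 3, 6): truth gives 0; no alternative beats it.
(Checking all 125 profiles: 32 have a profitable deviation, 93 do not.)

32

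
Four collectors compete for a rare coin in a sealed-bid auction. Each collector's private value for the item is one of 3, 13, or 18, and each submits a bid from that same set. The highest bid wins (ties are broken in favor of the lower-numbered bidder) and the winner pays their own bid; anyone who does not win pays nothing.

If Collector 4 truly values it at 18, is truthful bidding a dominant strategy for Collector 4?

No

Consider the case where Collector 1 bids 3, Collector 2 bids 3 and Collector 3 bids 3.
Truthful bid 18: wins, pays 18, utility 18 - 18 = 0.
Bid 13 instead: wins, pays 13, utility 18 - 13 = 5.
Since 5 > 0, bidding 13 is strictly better here, so truthful bidding is not dominant.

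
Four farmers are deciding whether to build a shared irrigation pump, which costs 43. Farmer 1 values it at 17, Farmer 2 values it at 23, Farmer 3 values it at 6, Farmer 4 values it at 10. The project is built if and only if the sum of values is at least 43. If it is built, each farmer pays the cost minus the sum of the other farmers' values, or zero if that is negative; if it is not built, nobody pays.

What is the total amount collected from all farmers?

Total value 56 ≥ cost 43, so it is built.
Farmer 1: others sum to 39; max(0, 43 - 39) = 4.
Farmer 2: others sum to 33; max(0, 43 - 33) = 10.
Farmer 3: others sum to 50; max(0, 43 - 50) = 0.
Farmer 4: others sum to 46; max(0, 43 - 46) = 0.
Total collected = 4 + 10 + 0 + 0 = 14.

14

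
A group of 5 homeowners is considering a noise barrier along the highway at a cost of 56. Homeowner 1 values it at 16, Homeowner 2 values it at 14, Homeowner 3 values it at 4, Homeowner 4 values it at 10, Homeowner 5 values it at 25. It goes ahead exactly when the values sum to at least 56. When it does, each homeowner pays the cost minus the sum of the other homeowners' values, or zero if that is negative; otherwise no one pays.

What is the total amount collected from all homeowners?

Total value 69 ≥ cost 56, so it is built.
Homeowner 1: others sum to 53; max(0, 56 - 53) = 3.
Homeowner 2: others sum to 55; max(0, 56 - 55) = 1.
Homeowner 3: others sum to 65; max(0, 56 - 65) = 0.
Homeowner 4: others sum to 59; max(0, 56 - 59) = 0.
Homeowner 5: others sum to 44; max(0, 56 - 44) = 12.
Total collected = 3 + 1 + 0 + 0 + 12 = 16.

16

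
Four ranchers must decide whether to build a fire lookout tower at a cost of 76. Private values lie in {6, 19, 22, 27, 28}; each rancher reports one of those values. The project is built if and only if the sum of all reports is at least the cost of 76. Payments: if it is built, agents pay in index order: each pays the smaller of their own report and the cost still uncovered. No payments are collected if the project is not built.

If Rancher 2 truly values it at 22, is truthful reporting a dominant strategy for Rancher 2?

No

Consider the case where Rancher 1 reports 6, Rancher 3 reports 27 and Rancher 4 reports 27.
Truthful report 22: project built, pays 22, utility 22 - 22 = 0.
Report 19 instead: project built, pays 19, utility 22 - 19 = 3.
Since 3 > 0, reporting 19 is strictly better here, so truthful reporting is not dominant.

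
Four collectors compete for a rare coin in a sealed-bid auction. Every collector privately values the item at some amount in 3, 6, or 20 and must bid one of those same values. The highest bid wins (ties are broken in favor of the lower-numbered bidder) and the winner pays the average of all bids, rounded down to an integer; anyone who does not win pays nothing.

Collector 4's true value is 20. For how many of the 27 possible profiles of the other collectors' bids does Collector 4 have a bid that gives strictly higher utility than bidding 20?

1

Others bid (3, 3, 3): truth gives 13; bid 6 gives 17 > 13. Violating.
Others bid (3, 3, 6): truth gives 12; no alternative beats it.
Others bid (3, 3, 20): truth gives 0; no alternative beats it.
(Checking all 27 profiles: 1 has a profitable deviation, 26 do not.)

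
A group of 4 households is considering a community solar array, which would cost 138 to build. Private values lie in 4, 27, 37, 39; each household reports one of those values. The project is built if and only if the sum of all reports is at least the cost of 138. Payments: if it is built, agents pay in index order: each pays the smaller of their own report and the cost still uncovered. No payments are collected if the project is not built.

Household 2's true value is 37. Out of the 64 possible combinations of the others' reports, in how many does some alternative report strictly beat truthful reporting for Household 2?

8

Others report (37, 37, 37): truth gives 0; report 27 gives 10 > 0. Violating.
Others report (37, 37, 39): truth gives 0; report 27 gives 10 > 0. Violating.
Others report (37, 39, 37): truth gives 0; report 27 gives 10 > 0. Violating.
Others report (37, 39, 39): truth gives 0; report 27 gives 10 > 0. Violating.
Others report (4, 4, 4): truth gives 0; no alternative beats it.
Others report (4, 4, 27): truth gives 0; no alternative beats it.
(Checking all 64 profiles: 8 have a profitable deviation, 56 do not.)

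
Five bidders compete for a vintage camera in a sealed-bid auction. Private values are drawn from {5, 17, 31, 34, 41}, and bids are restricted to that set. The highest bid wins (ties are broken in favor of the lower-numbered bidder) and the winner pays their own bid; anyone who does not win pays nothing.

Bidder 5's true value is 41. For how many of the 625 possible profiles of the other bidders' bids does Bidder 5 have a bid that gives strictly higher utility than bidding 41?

Others bid (5, 5, 5, 5): truth gives 0; bid 17 gives 24 > 0. Violating.
Others bid (5, 5, 5, 17): truth gives 0; bid 31 gives 10 > 0. Violating.
Others bid (5, 5, 5, 31): truth gives 0; bid 34 gives 7 > 0. Violating.
Others bid (5, 5, 17, 5): truth gives 0; bid 31 gives 10 > 0. Violating.
Others bid (5, 5, 5, 34): truth gives 0; no alternative beats it.
Others bid (5, 5, 5, 41): truth gives 0; no alternative beats it.
(Checking all 625 profiles: 81 have a profitable deviation, 544 do not.)

81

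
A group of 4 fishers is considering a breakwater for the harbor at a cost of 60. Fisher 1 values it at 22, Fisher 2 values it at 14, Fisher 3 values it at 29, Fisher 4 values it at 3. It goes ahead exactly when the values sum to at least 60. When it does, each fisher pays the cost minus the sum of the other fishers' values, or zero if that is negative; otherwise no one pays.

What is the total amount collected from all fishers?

Total value 68 ≥ cost 60, so it is built.
Fisher 1: others sum to 46; max(0, 60 - 46) = 14.
Fisher 2: others sum to 54; max(0, 60 - 54) = 6.
Fisher 3: others sum to 39; max(0, 60 - 39) = 21.
Fisher 4: others sum to 65; max(0, 60 - 65) = 0.
Total collected = 14 + 6 + 21 + 0 = 41.

41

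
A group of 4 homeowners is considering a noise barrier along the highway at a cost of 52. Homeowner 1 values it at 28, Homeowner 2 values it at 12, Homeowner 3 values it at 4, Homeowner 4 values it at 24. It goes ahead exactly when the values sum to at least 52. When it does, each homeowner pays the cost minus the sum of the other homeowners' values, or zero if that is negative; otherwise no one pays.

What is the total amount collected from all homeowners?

Total value 68 ≥ cost 52, so it is built.
Homeowner 1: others sum to 40; max(0, 52 - 40) = 12.
Homeowner 2: others sum to 56; max(0, 52 - 56) = 0.
Homeowner 3: others sum to 64; max(0, 52 - 64) = 0.
Homeowner 4: others sum to 44; max(0, 52 - 44) = 8.
Total collected = 12 + 0 + 0 + 8 = 20.

20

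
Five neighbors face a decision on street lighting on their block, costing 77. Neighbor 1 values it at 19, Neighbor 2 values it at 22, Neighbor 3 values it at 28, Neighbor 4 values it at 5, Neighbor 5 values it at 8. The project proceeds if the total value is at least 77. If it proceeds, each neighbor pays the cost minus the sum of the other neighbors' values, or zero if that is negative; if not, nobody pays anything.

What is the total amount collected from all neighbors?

57

Total value 82 ≥ cost 77, so it is built.
Neighbor 1: others sum to 63; max(0, 77 - 63) = 14.
Neighbor 2: others sum to 60; max(0, 77 - 60) = 17.
Neighbor 3: others sum to 54; max(0, 77 - 54) = 23.
Neighbor 4: others sum to 77; max(0, 77 - 77) = 0.
Neighbor 5: others sum to 74; max(0, 77 - 74) = 3.
Total collected = 14 + 17 + 23 + 0 + 3 = 57.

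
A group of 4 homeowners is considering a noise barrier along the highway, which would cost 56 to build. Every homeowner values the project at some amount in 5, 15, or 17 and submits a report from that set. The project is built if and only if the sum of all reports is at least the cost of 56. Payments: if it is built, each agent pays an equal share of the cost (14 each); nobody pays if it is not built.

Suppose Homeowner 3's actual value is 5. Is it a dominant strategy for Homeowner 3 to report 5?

Check each profile of the others' reports and compare truth against every alternative report.
Others report (15, 15, 15): truth gives 0, best alternative gives -9.
Others report (15, 15, 17): truth gives 0, best alternative gives -9.
Others report (15, 17, 15): truth gives 0, best alternative gives -9.
Others report (15, 17, 17): truth gives 0, best alternative gives -9.
Others report (17, 15, 15): truth gives 0, best alternative gives -9.
Others report (17, 15, 17): truth gives 0, best alternative gives -9.
(Remaining 21 profiles checked similarly; truth is weakly best in each.)
In every case the truthful report is at least as good as any alternative, so it is a dominant strategy.

Yes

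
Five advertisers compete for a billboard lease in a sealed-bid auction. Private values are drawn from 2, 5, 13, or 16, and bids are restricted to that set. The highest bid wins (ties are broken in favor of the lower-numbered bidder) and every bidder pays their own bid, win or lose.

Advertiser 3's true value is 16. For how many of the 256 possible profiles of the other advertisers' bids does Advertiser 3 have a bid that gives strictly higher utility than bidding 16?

148

Others bid (2, 2, 2, 2): truth gives 0; bid 5 gives 11 > 0. Violating.
Others bid (2, 2, 2, 5): truth gives 0; bid 5 gives 11 > 0. Violating.
Others bid (2, 2, 2, 13): truth gives 0; bid 13 gives 3 > 0. Violating.
Others bid (2, 2, 5, 2): truth gives 0; bid 5 gives 11 > 0. Violating.
Others bid (2, 2, 2, 16): truth gives 0; no alternative beats it.
Others bid (2, 2, 5, 16): truth gives 0; no alternative beats it.
(Checking all 256 profiles: 148 have a profitable deviation, 108 do not.)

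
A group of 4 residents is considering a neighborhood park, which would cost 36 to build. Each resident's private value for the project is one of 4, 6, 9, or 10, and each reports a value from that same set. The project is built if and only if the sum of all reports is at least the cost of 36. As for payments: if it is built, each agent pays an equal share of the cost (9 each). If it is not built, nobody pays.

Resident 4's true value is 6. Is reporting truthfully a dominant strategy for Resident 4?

No

Consider the case where Resident 1 reports 10, Resident 2 reports 10 and Resident 3 reports 10.
Truthful report 6: project built, pays 9, utility 6 - 9 = -3.
Report 4 instead: project not built, utility 0.
Since 0 > -3, reporting 4 is strictly better here, so truthful reporting is not dominant.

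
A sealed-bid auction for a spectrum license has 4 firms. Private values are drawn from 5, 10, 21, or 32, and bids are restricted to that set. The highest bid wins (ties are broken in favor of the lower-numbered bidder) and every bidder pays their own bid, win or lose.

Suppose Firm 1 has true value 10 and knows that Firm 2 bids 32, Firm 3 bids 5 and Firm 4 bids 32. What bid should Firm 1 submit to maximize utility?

5

Bid 5: loses but pays 5, utility -5.
Bid 10: loses but pays 10, utility -10.
Bid 21: loses but pays 21, utility -21.
Bid 32: wins, pays 32, utility 10 - 32 = -22.
The best choice is 5 with utility -5.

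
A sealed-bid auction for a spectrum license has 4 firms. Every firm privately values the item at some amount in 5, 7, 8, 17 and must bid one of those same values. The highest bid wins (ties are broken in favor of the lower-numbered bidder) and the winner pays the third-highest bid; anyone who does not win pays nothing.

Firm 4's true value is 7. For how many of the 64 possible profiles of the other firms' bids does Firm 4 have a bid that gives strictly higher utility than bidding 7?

6

Others bid (5, 5, 7): truth gives 0; bid 8 gives 2 > 0. Violating.
Others bid (5, 5, 8): truth gives 0; bid 17 gives 2 > 0. Violating.
Others bid (5, 7, 5): truth gives 0; bid 8 gives 2 > 0. Violating.
Others bid (5, 8, 5): truth gives 0; bid 17 gives 2 > 0. Violating.
Others bid (5, 5, 5): truth gives 2; no alternative beats it.
Others bid (5, 5, 17): truth gives 0; no alternative beats it.
(Checking all 64 profiles: 6 have a profitable deviation, 58 do not.)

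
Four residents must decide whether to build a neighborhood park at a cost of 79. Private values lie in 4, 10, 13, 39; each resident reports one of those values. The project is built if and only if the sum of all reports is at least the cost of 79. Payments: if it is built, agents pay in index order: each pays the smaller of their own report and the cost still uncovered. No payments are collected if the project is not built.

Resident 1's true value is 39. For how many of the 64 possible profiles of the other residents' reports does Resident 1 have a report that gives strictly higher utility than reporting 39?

Others report (4, 39, 39): truth gives 0; report 4 gives 35 > 0. Violating.
Others report (10, 39, 39): truth gives 0; report 4 gives 35 > 0. Violating.
Others report (13, 39, 39): truth gives 0; report 4 gives 35 > 0. Violating.
Others report (39, 4, 39): truth gives 0; report 4 gives 35 > 0. Violating.
Others report (4, 4, 4): truth gives 0; no alternative beats it.
Others report (4, 4, 10): truth gives 0; no alternative beats it.
(Checking all 64 profiles: 10 have a profitable deviation, 54 do not.)

10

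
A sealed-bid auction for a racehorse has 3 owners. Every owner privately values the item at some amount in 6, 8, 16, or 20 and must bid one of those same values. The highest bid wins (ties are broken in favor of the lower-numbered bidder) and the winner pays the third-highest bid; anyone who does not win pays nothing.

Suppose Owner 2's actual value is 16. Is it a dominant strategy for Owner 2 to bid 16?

No

Consider the case where Owner 1 bids 6 and Owner 3 bids 20.
Truthful bid 16: loses, pays 0, utility 0.
Bid 20 instead: wins, pays 6, utility 16 - 6 = 10.
Since 10 > 0, bidding 20 is strictly better here, so truthful bidding is not dominant.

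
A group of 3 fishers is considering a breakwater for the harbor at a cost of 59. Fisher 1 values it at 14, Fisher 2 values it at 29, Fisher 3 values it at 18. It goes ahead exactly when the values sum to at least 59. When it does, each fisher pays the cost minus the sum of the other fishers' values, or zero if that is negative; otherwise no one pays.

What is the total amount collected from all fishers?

55

Total value 61 ≥ cost 59, so it is built.
Fisher 1: others sum to 47; max(0, 59 - 47) = 12.
Fisher 2: others sum to 32; max(0, 59 - 32) = 27.
Fisher 3: others sum to 43; max(0, 59 - 43) = 16.
Total collected = 12 + 27 + 16 = 55.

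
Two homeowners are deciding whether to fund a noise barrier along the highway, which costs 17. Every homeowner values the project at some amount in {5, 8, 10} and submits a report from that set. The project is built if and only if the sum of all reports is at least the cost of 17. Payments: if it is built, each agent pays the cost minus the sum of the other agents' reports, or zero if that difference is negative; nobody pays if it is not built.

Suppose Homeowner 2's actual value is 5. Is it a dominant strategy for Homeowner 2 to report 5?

Check each profile of the others' reports and compare truth against every alternative report.
Others report (10): truth gives 0, best alternative gives -2.
Others report (5): truth gives 0, best alternative gives 0.
Others report (8): truth gives 0, best alternative gives 0.
In every case the truthful report is at least as good as any alternative, so it is a dominant strategy.

Yes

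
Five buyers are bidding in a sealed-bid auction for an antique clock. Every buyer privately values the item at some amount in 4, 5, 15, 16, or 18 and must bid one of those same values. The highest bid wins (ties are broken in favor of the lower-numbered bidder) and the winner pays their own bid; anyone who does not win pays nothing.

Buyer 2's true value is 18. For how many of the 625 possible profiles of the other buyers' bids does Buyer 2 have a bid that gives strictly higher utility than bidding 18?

Others bid (4, 4, 4, 4): truth gives 0; bid 5 gives 13 > 0. Violating.
Others bid (4, 4, 4, 5): truth gives 0; bid 5 gives 13 > 0. Violating.
Others bid (4, 4, 4, 15): truth gives 0; bid 15 gives 3 > 0. Violating.
Others bid (4, 4, 4, 16): truth gives 0; bid 16 gives 2 > 0. Violating.
Others bid (4, 4, 4, 18): truth gives 0; no alternative beats it.
Others bid (4, 4, 5, 18): truth gives 0; no alternative beats it.
(Checking all 625 profiles: 192 have a profitable deviation, 433 do not.)

192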